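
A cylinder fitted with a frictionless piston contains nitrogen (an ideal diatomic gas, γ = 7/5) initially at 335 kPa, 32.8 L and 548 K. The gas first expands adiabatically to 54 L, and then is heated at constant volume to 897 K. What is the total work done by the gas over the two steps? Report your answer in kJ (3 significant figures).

W_total ≈ 4.97 kJ

Step 1 (adiabatic): W = (P₁V₁ − P₂V₂)/(γ−1) = (10988 − 9001)/0.4 = 4966 J.
Step 2 (isochoric): W = 0 (constant volume).
W_total = 4966 + 0 = 4966 J.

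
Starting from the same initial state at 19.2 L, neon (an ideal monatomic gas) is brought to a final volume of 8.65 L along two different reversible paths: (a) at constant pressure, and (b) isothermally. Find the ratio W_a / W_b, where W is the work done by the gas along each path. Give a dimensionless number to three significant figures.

W_a / W_b ≈ 0.689

Path (a) isobaric: W = P₁(V₂ − V₁) → W_a/(P₁V₁) = -0.5495.
Path (b) isothermal: W = P₁V₁ ln(V₂/V₁) → W_b/(P₁V₁) = -0.7974.
W_a / W_b = -0.5495 / -0.7974 = 0.6891.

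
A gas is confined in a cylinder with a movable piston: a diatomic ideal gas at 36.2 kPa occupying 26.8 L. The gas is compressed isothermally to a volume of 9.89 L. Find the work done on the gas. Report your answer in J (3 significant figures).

W ≈ 967 J

Isothermal: W = nRT ln(V₂/V₁) = P₁V₁ ln(V₂/V₁).
P₁V₁ = (36.2 kPa)(26.8 L) = 970.2 J.
W = 970.2 × ln(9.89/26.8) = 970.2 × -0.9969
W_by_gas = -967.1 J; work on gas = −W_by = 967.1 J.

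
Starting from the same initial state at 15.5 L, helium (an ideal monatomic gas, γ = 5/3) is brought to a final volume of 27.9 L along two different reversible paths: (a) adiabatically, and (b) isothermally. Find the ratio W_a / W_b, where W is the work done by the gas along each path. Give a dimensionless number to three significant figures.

Path (a) adiabatic: W = P₁V₁(1 − (V₁/V₂)^(γ−1))/(γ−1) → W_a/(P₁V₁) = 0.4863.
Path (b) isothermal: W = P₁V₁ ln(V₂/V₁) → W_b/(P₁V₁) = 0.5878.
W_a / W_b = 0.4863 / 0.5878 = 0.8273.

W_a / W_b ≈ 0.827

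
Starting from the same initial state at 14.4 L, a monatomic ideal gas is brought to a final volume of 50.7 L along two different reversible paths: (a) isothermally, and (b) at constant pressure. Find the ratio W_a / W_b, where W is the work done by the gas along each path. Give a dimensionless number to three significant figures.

W_a / W_b ≈ 0.499

Path (a) isothermal: W = P₁V₁ ln(V₂/V₁) → W_a/(P₁V₁) = 1.259.
Path (b) isobaric: W = P₁(V₂ − V₁) → W_b/(P₁V₁) = 2.521.
W_a / W_b = 1.259 / 2.521 = 0.4993.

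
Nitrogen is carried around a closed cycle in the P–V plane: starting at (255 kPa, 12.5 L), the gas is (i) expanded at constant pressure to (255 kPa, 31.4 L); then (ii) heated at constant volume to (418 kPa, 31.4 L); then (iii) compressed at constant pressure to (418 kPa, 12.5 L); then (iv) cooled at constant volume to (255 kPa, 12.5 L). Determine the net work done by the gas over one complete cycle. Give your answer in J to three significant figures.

W_net ≈ -3080 J

Constant-volume legs do no work.
W(i) = (255)(31.4 − 12.5) = 4820 J; W(iii) = (418)(12.5 − 31.4) = -7900 J.
W_net = 4820 − 7900 = -3081 J (the counter-clockwise enclosed area).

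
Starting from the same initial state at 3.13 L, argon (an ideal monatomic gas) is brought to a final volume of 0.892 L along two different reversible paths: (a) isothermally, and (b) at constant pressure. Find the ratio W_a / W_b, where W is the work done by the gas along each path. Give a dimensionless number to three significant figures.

Path (a) isothermal: W = P₁V₁ ln(V₂/V₁) → W_a/(P₁V₁) = -1.255.
Path (b) isobaric: W = P₁(V₂ − V₁) → W_b/(P₁V₁) = -0.715.
W_a / W_b = -1.255 / -0.715 = 1.756.

W_a / W_b ≈ 1.76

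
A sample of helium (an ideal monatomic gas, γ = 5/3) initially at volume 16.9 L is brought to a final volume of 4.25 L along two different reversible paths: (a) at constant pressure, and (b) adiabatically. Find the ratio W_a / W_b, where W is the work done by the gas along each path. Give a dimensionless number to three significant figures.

W_a / W_b ≈ 0.330

Path (a) isobaric: W = P₁(V₂ − V₁) → W_a/(P₁V₁) = -0.7485.
Path (b) adiabatic: W = P₁V₁(1 − (V₁/V₂)^(γ−1))/(γ−1) → W_b/(P₁V₁) = -2.265.
W_a / W_b = -0.7485 / -2.265 = 0.3305.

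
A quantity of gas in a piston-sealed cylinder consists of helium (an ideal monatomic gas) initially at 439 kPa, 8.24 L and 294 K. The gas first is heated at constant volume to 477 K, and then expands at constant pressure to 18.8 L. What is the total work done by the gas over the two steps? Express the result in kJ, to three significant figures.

W_total ≈ 7.52 kJ

Step 1 (isochoric): W = 0 (constant volume).
After step 1: P = 712.3 kPa (V unchanged).
Step 2 (isobaric): W = PΔV = (712.3 kPa)(18.8 − 8.24 L) = 7521 J.
W_total = 0 + 7521 = 7521 J.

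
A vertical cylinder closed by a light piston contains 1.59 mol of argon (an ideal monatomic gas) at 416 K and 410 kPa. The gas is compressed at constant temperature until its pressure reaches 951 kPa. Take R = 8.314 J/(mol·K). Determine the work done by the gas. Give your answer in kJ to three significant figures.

W ≈ -4.63 kJ

Isothermal process: W = nRT ln(V₂/V₁) = nRT ln(P₁/P₂).
W = (1.59)(8.314)(416) × ln(410/951)
  = 5499 × ln(0.4311) = 5499 × -0.8414
W_by_gas = -4627 J.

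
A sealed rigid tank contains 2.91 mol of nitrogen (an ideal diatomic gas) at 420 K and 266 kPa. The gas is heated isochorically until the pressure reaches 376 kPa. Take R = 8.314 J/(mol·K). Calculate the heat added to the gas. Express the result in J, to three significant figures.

Q ≈ 10500 J

Constant volume ⇒ W = 0, so Q = ΔU = nCᵥΔT with Cᵥ = 5R/2 = 20.79 J/(mol·K).
At constant V, T₂/T₁ = P₂/P₁ ⇒ ΔT = T₁(P₂/P₁ − 1) = 420·(376/266 − 1) = 173.7 K.
ΔU = (2.91)(20.79)(173.7) = 10505 J.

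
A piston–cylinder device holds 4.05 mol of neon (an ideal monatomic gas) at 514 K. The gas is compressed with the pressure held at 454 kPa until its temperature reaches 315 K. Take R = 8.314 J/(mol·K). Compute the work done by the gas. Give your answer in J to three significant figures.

Isobaric: W = P ΔV = nR ΔT.
W = (4.05)(8.314)(315 − 514) = -6701 J.

W ≈ -6700 J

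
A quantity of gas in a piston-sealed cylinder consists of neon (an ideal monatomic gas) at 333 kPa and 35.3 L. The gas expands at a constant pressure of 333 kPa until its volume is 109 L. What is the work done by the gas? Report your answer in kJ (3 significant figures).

Isobaric: W = P ΔV.
W = (333 kPa)(109 − 35.3 L) = (333)(73.7) = 24542 J.

W ≈ 24.5 kJ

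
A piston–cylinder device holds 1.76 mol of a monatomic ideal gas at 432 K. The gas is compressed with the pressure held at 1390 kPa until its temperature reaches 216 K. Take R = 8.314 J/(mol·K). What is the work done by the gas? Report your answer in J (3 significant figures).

W ≈ -3160 J

Isobaric: W = P ΔV = nR ΔT.
W = (1.76)(8.314)(216 − 432) = -3161 J.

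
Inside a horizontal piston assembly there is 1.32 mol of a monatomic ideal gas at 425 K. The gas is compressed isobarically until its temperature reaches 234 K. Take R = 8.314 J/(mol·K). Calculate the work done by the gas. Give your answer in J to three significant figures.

W ≈ -2100 J

Isobaric: W = P ΔV = nR ΔT.
W = (1.32)(8.314)(234 − 425) = -2096 J.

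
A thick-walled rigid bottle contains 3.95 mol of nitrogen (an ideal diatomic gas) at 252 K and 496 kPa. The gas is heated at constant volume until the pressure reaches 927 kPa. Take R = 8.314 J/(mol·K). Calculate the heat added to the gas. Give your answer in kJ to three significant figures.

Q ≈ 18.0 kJ

Constant volume ⇒ W = 0, so Q = ΔU = nCᵥΔT with Cᵥ = 5R/2 = 20.79 J/(mol·K).
At constant V, T₂/T₁ = P₂/P₁ ⇒ ΔT = T₁(P₂/P₁ − 1) = 252·(927/496 − 1) = 219 K.
ΔU = (3.95)(20.79)(219) = 17978 J.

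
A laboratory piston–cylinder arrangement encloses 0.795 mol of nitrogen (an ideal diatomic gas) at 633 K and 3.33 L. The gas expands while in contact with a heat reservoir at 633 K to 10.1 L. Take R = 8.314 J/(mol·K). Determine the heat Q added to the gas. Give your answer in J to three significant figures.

Isothermal ⇒ ΔU = 0, so Q = W = nRT ln(V₂/V₁).
Q = (0.795)(8.314)(633) ln(10.1/3.33) = 4184 × 1.11 = 4642 J.

Q ≈ 4640 J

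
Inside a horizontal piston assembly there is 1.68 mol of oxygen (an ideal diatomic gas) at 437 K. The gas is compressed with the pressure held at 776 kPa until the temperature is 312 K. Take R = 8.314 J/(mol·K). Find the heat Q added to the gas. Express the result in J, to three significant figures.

Q ≈ -6110 J

Isobaric: W = nRΔT = (1.68)(8.314)(-125) = -1746 J.
ΔU = nCᵥΔT with Cᵥ = 5R/2: ΔU = (1.68)(20.79)(-125) = -4365 J.
Q = ΔU + W = -4365 − 1746 = -6111 J.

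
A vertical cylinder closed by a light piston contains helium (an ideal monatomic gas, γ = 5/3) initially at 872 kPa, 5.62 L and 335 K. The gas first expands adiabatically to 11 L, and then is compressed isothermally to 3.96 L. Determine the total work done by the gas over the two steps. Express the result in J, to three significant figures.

Step 1 (adiabatic): W = (P₁V₁ − P₂V₂)/(γ−1) = (4901 − 3132)/0.667 = 2653 J.
After step 1: P = 284.7 kPa, V = 11 L, T = 214.1 K.
Step 2 (isothermal): W = P₁V₁ ln(V₂/V₁) = (3132) ln(3.96/11) = -3200 J.
W_total = 2653 − 3200 = -546.7 J.

W_total ≈ -547 J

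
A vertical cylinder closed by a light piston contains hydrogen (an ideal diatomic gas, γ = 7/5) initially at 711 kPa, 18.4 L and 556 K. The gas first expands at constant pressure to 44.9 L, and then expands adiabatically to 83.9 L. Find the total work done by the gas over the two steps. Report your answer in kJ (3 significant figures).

Step 1 (isobaric): W = PΔV = (711 kPa)(44.9 − 18.4 L) = 18842 J.
After step 1: P = 711 kPa, V = 44.9 L, T = 1357 K.
Step 2 (adiabatic): W = (P₁V₁ − P₂V₂)/(γ−1) = (31924 − 24860)/0.4 = 17659 J.
W_total = 18842 + 17659 = 36500 J.

W_total ≈ 36.5 kJ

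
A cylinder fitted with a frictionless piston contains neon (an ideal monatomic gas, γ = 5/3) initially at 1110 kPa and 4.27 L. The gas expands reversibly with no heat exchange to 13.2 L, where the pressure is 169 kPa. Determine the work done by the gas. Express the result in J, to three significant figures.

Adiabatic: W = (P₁V₁ − P₂V₂)/(γ − 1) with γ = 5/3.
P₁V₁ = 4740 J, P₂V₂ = 2231 J.
W = (4740 − 2231) / 0.6667 = 3763 J.

W ≈ 3760 J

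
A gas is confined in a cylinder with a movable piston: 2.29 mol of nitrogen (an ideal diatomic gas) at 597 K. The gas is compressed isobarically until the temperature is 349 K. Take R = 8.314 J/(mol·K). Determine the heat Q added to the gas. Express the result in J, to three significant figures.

Isobaric: W = nRΔT = (2.29)(8.314)(-248) = -4722 J.
ΔU = nCᵥΔT with Cᵥ = 5R/2: ΔU = (2.29)(20.79)(-248) = -11804 J.
Q = ΔU + W = -11804 − 4722 = -16526 J.

Q ≈ -16500 J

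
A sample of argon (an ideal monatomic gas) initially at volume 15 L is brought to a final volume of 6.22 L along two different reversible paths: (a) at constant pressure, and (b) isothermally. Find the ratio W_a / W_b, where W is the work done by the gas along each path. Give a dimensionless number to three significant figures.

Path (a) isobaric: W = P₁(V₂ − V₁) → W_a/(P₁V₁) = -0.5853.
Path (b) isothermal: W = P₁V₁ ln(V₂/V₁) → W_b/(P₁V₁) = -0.8803.
W_a / W_b = -0.5853 / -0.8803 = 0.6649.

W_a / W_b ≈ 0.665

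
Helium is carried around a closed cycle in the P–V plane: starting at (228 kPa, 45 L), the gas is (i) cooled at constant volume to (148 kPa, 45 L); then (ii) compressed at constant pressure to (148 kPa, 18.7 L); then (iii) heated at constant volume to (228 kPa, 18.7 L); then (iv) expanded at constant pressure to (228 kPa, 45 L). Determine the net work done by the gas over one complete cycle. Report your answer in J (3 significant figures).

Constant-volume legs do no work.
W(ii) = (148)(18.7 − 45) = -3892 J; W(iv) = (228)(45 − 18.7) = 5996 J.
W_net = -3892 + 5996 = 2104 J (the clockwise enclosed area).

W_net ≈ 2100 J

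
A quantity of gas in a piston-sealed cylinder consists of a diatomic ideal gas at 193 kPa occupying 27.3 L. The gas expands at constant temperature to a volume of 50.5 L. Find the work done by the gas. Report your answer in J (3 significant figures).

Isothermal: W = nRT ln(V₂/V₁) = P₁V₁ ln(V₂/V₁).
P₁V₁ = (193 kPa)(27.3 L) = 5269 J.
W = 5269 × ln(50.5/27.3) = 5269 × 0.6151
W_by_gas = 3241 J.

W ≈ 3240 J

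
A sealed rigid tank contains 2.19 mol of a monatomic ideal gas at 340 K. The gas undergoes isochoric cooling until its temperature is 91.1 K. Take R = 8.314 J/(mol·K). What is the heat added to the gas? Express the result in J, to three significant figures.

Q ≈ -6800 J

Constant volume ⇒ W = 0, so Q = ΔU = nCᵥΔT with Cᵥ = 3R/2 = 12.47 J/(mol·K).
ΔU = (2.19)(12.47)(91.1 − 340) = -6798 J.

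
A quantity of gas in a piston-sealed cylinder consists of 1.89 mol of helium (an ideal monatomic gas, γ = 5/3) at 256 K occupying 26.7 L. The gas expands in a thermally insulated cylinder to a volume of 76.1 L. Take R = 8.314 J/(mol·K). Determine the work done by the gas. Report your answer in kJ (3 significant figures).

W ≈ 3.03 kJ

Adiabatic: TV^(γ−1) = const with γ = 5/3.
T₂ = T₁ (V₁/V₂)^(γ−1) = 256 × (26.7/76.1)^0.667 = 256 × 0.4975 = 127.3 K.
W_by = nCᵥ(T₁ − T₂) = (1.89)(12.47)(256 − 127.3) = 3032 J.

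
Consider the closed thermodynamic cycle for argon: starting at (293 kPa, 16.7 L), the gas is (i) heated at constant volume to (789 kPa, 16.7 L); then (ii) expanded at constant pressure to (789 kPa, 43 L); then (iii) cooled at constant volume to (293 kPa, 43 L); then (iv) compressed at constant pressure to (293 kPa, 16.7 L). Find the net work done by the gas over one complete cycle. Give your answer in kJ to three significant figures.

Constant-volume legs do no work.
W(ii) = (789)(43 − 16.7) = 20751 J; W(iv) = (293)(16.7 − 43) = -7706 J.
W_net = 20751 − 7706 = 13045 J (the clockwise enclosed area).

W_net ≈ 13.0 kJ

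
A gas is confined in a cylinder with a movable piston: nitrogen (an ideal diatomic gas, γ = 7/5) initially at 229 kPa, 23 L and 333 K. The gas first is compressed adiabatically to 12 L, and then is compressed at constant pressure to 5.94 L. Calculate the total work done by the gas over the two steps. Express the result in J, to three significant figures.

Step 1 (adiabatic): W = (P₁V₁ − P₂V₂)/(γ−1) = (5267 − 6833)/0.4 = -3914 J.
After step 1: P = 569.4 kPa, V = 12 L, T = 432 K.
Step 2 (isobaric): W = PΔV = (569.4 kPa)(5.94 − 12 L) = -3450 J.
W_total = -3914 − 3450 = -7364 J.

W_total ≈ -7360 J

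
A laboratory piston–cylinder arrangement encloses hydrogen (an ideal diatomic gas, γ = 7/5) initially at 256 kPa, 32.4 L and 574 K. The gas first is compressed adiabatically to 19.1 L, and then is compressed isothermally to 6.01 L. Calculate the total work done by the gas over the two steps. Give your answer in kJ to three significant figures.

W_total ≈ -16.7 kJ

Step 1 (adiabatic): W = (P₁V₁ − P₂V₂)/(γ−1) = (8294 − 10247)/0.4 = -4881 J.
After step 1: P = 536.5 kPa, V = 19.1 L, T = 709.1 K.
Step 2 (isothermal): W = P₁V₁ ln(V₂/V₁) = (10247) ln(6.01/19.1) = -11848 J.
W_total = -4881 − 11848 = -16729 J.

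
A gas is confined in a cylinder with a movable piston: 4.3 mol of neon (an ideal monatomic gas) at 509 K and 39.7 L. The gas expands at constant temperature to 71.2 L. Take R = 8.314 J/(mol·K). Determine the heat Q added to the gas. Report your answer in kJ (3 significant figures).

Q ≈ 10.6 kJ

Isothermal ⇒ ΔU = 0, so Q = W = nRT ln(V₂/V₁).
Q = (4.3)(8.314)(509) ln(71.2/39.7) = 18197 × 0.5841 = 10630 J.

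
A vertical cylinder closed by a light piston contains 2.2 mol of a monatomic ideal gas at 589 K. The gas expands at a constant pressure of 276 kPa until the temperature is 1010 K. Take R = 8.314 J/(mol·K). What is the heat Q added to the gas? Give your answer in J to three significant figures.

Q ≈ 19300 J

Isobaric: W = nRΔT = (2.2)(8.314)(421) = 7700 J.
ΔU = nCᵥΔT with Cᵥ = 3R/2: ΔU = (2.2)(12.47)(421) = 11551 J.
Q = ΔU + W = 11551 + 7700 = 19251 J.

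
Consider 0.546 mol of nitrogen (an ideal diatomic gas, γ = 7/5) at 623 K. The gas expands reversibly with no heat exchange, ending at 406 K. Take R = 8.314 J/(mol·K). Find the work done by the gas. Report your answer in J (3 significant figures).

Adiabatic ⇒ Q = 0, so W_by = −ΔU = nCᵥ(T₁ − T₂).
Cᵥ = 5R/2 = 20.79 J/(mol·K).
W = (0.546)(20.79)(623 − 406) = 2463 J.

W ≈ 2460 J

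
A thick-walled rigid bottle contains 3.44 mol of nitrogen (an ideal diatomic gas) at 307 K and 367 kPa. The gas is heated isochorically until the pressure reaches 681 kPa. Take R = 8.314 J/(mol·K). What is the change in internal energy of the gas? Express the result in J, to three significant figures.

ΔU ≈ 18800 J

Constant volume ⇒ W = 0, so Q = ΔU = nCᵥΔT with Cᵥ = 5R/2 = 20.79 J/(mol·K).
At constant V, T₂/T₁ = P₂/P₁ ⇒ ΔT = T₁(P₂/P₁ − 1) = 307·(681/367 − 1) = 262.7 K.
ΔU = (3.44)(20.79)(262.7) = 18781 J.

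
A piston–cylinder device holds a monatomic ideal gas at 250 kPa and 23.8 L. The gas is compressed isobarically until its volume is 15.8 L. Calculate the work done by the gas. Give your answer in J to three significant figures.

Isobaric: W = P ΔV.
W = (250 kPa)(15.8 − 23.8 L) = (250)(-8) = -2000 J.

W ≈ -2000 J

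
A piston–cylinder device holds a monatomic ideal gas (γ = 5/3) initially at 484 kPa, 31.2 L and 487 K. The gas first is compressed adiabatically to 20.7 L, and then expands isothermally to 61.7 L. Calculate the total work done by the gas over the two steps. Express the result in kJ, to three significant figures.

Step 1 (adiabatic): W = (P₁V₁ − P₂V₂)/(γ−1) = (15101 − 19851)/0.667 = -7126 J.
After step 1: P = 959 kPa, V = 20.7 L, T = 640.2 K.
Step 2 (isothermal): W = P₁V₁ ln(V₂/V₁) = (19851) ln(61.7/20.7) = 21681 J.
W_total = -7126 + 21681 = 14555 J.

W_total ≈ 14.6 kJ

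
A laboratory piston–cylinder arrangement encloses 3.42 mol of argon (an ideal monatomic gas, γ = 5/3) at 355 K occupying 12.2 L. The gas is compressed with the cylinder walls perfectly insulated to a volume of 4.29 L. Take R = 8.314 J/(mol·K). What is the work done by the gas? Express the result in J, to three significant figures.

W ≈ -15300 J

Adiabatic: TV^(γ−1) = const with γ = 5/3.
T₂ = T₁ (V₁/V₂)^(γ−1) = 355 × (12.2/4.29)^0.667 = 355 × 2.007 = 712.6 K.
W_by = nCᵥ(T₁ − T₂) = (3.42)(12.47)(355 − 712.6) = -15251 J.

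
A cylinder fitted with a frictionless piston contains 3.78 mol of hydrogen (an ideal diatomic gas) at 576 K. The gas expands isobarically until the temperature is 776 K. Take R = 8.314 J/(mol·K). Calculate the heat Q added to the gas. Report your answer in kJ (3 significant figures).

Isobaric: W = nRΔT = (3.78)(8.314)(200) = 6285 J.
ΔU = nCᵥΔT with Cᵥ = 5R/2: ΔU = (3.78)(20.79)(200) = 15713 J.
Q = ΔU + W = 15713 + 6285 = 21999 J.

Q ≈ 22.0 kJ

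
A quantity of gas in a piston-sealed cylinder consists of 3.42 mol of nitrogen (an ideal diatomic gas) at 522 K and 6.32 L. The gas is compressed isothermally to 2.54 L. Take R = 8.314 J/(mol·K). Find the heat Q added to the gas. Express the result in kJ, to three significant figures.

Q ≈ -13.5 kJ

Isothermal ⇒ ΔU = 0, so Q = W = nRT ln(V₂/V₁).
Q = (3.42)(8.314)(522) ln(2.54/6.32) = 14842 × -0.9116 = -13530 J.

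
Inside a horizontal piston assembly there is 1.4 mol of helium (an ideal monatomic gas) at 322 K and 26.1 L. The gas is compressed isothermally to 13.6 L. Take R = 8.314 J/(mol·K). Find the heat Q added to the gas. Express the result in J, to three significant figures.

Isothermal ⇒ ΔU = 0, so Q = W = nRT ln(V₂/V₁).
Q = (1.4)(8.314)(322) ln(13.6/26.1) = 3748 × -0.6519 = -2443 J.

Q ≈ -2440 J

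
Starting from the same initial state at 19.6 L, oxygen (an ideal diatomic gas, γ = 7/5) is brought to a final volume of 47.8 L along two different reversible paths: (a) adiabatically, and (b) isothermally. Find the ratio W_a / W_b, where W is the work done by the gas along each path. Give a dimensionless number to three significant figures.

Path (a) adiabatic: W = P₁V₁(1 − (V₁/V₂)^(γ−1))/(γ−1) → W_a/(P₁V₁) = 0.7499.
Path (b) isothermal: W = P₁V₁ ln(V₂/V₁) → W_b/(P₁V₁) = 0.8915.
W_a / W_b = 0.7499 / 0.8915 = 0.8411.

W_a / W_b ≈ 0.841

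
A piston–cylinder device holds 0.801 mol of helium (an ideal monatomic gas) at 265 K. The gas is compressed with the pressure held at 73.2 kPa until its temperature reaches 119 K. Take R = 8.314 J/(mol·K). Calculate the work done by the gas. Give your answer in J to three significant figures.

Isobaric: W = P ΔV = nR ΔT.
W = (0.801)(8.314)(119 − 265) = -972.3 J.

W ≈ -972 J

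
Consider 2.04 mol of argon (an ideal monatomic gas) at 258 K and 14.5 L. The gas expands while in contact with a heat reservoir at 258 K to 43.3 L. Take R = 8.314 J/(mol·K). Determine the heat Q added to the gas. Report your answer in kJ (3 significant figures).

Q ≈ 4.79 kJ

Isothermal ⇒ ΔU = 0, so Q = W = nRT ln(V₂/V₁).
Q = (2.04)(8.314)(258) ln(43.3/14.5) = 4376 × 1.094 = 4787 J.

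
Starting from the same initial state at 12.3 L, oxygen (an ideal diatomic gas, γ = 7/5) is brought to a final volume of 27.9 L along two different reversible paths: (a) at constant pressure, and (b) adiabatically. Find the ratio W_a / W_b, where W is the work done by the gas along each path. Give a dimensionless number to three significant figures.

W_a / W_b ≈ 1.82

Path (a) isobaric: W = P₁(V₂ − V₁) → W_a/(P₁V₁) = 1.268.
Path (b) adiabatic: W = P₁V₁(1 − (V₁/V₂)^(γ−1))/(γ−1) → W_b/(P₁V₁) = 0.6984.
W_a / W_b = 1.268 / 0.6984 = 1.816.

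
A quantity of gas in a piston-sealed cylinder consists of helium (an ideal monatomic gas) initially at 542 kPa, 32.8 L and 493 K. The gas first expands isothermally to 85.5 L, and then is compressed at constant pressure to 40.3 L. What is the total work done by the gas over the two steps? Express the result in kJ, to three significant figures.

W_total ≈ 7.63 kJ

Step 1 (isothermal): W = P₁V₁ ln(V₂/V₁) = (17778) ln(85.5/32.8) = 17033 J.
After step 1: P = 207.9 kPa, V = 85.5 L, T = 493 K.
Step 2 (isobaric): W = PΔV = (207.9 kPa)(40.3 − 85.5 L) = -9398 J.
W_total = 17033 − 9398 = 7634 J.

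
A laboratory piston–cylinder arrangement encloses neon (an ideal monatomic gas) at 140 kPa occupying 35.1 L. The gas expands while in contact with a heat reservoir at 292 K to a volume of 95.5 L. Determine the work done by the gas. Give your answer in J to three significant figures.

Isothermal: W = nRT ln(V₂/V₁) = P₁V₁ ln(V₂/V₁).
P₁V₁ = (140 kPa)(35.1 L) = 4914 J.
W = 4914 × ln(95.5/35.1) = 4914 × 1.001
W_by_gas = 4919 J.

W ≈ 4920 J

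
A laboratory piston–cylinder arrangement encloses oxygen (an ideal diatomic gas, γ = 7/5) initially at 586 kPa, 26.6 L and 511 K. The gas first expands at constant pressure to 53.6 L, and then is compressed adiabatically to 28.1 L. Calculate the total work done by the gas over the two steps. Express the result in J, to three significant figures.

W_total ≈ -7320 J

Step 1 (isobaric): W = PΔV = (586 kPa)(53.6 − 26.6 L) = 15822 J.
After step 1: P = 586 kPa, V = 53.6 L, T = 1030 K.
Step 2 (adiabatic): W = (P₁V₁ − P₂V₂)/(γ−1) = (31410 − 40667)/0.4 = -23144 J.
W_total = 15822 − 23144 = -7322 J.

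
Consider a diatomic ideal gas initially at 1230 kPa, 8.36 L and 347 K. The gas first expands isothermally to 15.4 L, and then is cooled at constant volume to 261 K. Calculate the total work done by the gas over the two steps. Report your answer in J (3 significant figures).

Step 1 (isothermal): W = P₁V₁ ln(V₂/V₁) = (10283) ln(15.4/8.36) = 6282 J.
Step 2 (isochoric): W = 0 (constant volume).
W_total = 6282 + 0 = 6282 J.

W_total ≈ 6280 J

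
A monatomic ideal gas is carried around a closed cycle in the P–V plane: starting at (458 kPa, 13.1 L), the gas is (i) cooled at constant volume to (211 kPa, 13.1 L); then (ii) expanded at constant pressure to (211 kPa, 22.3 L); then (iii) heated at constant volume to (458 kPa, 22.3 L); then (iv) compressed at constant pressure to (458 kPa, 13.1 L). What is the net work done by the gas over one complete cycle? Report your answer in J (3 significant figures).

W_net ≈ -2270 J

Constant-volume legs do no work.
W(ii) = (211)(22.3 − 13.1) = 1941 J; W(iv) = (458)(13.1 − 22.3) = -4214 J.
W_net = 1941 − 4214 = -2272 J (the counter-clockwise enclosed area).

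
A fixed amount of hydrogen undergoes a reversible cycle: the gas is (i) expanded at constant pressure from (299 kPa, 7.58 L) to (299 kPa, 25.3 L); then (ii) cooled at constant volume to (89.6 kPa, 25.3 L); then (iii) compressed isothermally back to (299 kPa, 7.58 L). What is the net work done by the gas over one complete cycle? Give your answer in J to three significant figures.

Leg (i): W = PΔV = (299)(25.3 − 7.58) = 5298 J.
Leg (ii): W = 0.
Leg (iii): W = PᵢVᵢ ln(V_f/Vᵢ) = (2267) ln(7.58/25.3) = -2732 J.
W_net = 5298 − 2732 = 2566 J.

W_net ≈ 2570 J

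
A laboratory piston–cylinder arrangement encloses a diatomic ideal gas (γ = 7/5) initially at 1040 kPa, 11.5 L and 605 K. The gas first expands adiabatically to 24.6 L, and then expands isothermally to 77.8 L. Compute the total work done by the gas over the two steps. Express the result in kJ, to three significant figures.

W_total ≈ 18.0 kJ

Step 1 (adiabatic): W = (P₁V₁ − P₂V₂)/(γ−1) = (11960 − 8823)/0.4 = 7841 J.
After step 1: P = 358.7 kPa, V = 24.6 L, T = 446.3 K.
Step 2 (isothermal): W = P₁V₁ ln(V₂/V₁) = (8823) ln(77.8/24.6) = 10159 J.
W_total = 7841 + 10159 = 18001 J.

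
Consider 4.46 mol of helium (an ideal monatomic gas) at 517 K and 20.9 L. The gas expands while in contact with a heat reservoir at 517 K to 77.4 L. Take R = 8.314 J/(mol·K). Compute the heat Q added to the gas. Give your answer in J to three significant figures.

Isothermal ⇒ ΔU = 0, so Q = W = nRT ln(V₂/V₁).
Q = (4.46)(8.314)(517) ln(77.4/20.9) = 19171 × 1.309 = 25099 J.

Q ≈ 25100 J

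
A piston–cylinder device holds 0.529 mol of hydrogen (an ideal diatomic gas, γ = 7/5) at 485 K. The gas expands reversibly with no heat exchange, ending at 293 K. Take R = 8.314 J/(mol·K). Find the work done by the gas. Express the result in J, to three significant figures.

Adiabatic ⇒ Q = 0, so W_by = −ΔU = nCᵥ(T₁ − T₂).
Cᵥ = 5R/2 = 20.79 J/(mol·K).
W = (0.529)(20.79)(485 − 293) = 2111 J.

W ≈ 2110 J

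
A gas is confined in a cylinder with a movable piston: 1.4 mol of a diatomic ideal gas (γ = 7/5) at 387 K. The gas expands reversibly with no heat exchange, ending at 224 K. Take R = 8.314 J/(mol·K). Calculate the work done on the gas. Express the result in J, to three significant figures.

Adiabatic ⇒ Q = 0, so W_by = −ΔU = nCᵥ(T₁ − T₂).
Cᵥ = 5R/2 = 20.79 J/(mol·K).
W = (1.4)(20.79)(387 − 224) = 4743 J.
Work on gas = −W_by = -4743 J.

W ≈ -4740 J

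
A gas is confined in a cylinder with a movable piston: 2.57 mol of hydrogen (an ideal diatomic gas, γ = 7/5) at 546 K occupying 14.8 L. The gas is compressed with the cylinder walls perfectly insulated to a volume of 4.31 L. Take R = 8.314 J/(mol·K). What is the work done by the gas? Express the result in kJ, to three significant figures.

Adiabatic: TV^(γ−1) = const with γ = 7/5.
T₂ = T₁ (V₁/V₂)^(γ−1) = 546 × (14.8/4.31)^0.4 = 546 × 1.638 = 894.3 K.
W_by = nCᵥ(T₁ − T₂) = (2.57)(20.79)(546 − 894.3) = -18608 J.

W ≈ -18.6 kJ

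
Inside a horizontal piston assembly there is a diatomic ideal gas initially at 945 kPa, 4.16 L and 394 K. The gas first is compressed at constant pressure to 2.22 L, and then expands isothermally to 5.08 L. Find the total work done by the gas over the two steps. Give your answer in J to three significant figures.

Step 1 (isobaric): W = PΔV = (945 kPa)(2.22 − 4.16 L) = -1833 J.
After step 1: P = 945 kPa, V = 2.22 L, T = 210.3 K.
Step 2 (isothermal): W = P₁V₁ ln(V₂/V₁) = (2098) ln(5.08/2.22) = 1737 J.
W_total = -1833 + 1737 = -96.65 J.

W_total ≈ -96.6 J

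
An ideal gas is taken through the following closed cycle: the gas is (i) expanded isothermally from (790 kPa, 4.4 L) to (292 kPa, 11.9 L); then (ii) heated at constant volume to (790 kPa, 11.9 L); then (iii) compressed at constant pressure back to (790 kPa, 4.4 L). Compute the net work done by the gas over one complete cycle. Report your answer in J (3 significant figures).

Leg (i): W = PᵢVᵢ ln(V_f/Vᵢ) = (3476) ln(11.9/4.4) = 3458 J.
Leg (ii): W = 0.
Leg (iii): W = PΔV = (790)(4.4 − 11.9) = -5925 J.
W_net = 3458 − 5925 = -2467 J.

W_net ≈ -2470 J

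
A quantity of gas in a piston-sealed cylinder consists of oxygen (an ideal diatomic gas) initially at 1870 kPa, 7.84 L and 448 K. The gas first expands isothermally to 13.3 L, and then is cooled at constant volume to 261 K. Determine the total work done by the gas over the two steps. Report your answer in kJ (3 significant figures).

W_total ≈ 7.75 kJ

Step 1 (isothermal): W = P₁V₁ ln(V₂/V₁) = (14661) ln(13.3/7.84) = 7749 J.
Step 2 (isochoric): W = 0 (constant volume).
W_total = 7749 + 0 = 7749 J.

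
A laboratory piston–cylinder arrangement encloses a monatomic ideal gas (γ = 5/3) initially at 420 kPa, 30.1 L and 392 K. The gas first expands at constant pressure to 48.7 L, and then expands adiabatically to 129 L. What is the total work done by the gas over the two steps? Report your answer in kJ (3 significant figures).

Step 1 (isobaric): W = PΔV = (420 kPa)(48.7 − 30.1 L) = 7812 J.
After step 1: P = 420 kPa, V = 48.7 L, T = 634.2 K.
Step 2 (adiabatic): W = (P₁V₁ − P₂V₂)/(γ−1) = (20454 − 10684)/0.667 = 14655 J.
W_total = 7812 + 14655 = 22467 J.

W_total ≈ 22.5 kJ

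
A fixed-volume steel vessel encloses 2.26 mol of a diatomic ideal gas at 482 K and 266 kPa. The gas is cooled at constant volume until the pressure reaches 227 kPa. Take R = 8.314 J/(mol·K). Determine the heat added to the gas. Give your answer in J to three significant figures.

Q ≈ -3320 J

Constant volume ⇒ W = 0, so Q = ΔU = nCᵥΔT with Cᵥ = 5R/2 = 20.79 J/(mol·K).
At constant V, T₂/T₁ = P₂/P₁ ⇒ ΔT = T₁(P₂/P₁ − 1) = 482·(227/266 − 1) = -70.67 K.
ΔU = (2.26)(20.79)(-70.67) = -3320 J.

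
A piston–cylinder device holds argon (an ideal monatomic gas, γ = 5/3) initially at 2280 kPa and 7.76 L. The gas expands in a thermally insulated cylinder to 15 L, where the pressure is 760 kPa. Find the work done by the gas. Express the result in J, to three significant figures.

Adiabatic: W = (P₁V₁ − P₂V₂)/(γ − 1) with γ = 5/3.
P₁V₁ = 17693 J, P₂V₂ = 11400 J.
W = (17693 − 11400) / 0.6667 = 9439 J.

W ≈ 9440 J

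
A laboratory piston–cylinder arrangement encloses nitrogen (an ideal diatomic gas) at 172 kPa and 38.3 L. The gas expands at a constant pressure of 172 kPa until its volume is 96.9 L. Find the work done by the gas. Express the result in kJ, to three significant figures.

Isobaric: W = P ΔV.
W = (172 kPa)(96.9 − 38.3 L) = (172)(58.6) = 10079 J.

W ≈ 10.1 kJ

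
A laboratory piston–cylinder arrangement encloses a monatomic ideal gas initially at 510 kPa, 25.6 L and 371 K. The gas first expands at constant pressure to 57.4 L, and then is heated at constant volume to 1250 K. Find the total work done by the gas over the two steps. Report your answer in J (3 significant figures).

Step 1 (isobaric): W = PΔV = (510 kPa)(57.4 − 25.6 L) = 16218 J.
Step 2 (isochoric): W = 0 (constant volume).
W_total = 16218 + 0 = 16218 J.

W_total ≈ 16200 J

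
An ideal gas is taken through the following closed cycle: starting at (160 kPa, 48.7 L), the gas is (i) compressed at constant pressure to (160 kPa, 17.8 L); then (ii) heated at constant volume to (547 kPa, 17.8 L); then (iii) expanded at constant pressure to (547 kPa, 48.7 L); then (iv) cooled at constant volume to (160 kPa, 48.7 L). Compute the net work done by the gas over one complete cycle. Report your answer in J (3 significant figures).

Constant-volume legs do no work.
W(i) = (160)(17.8 − 48.7) = -4944 J; W(iii) = (547)(48.7 − 17.8) = 16902 J.
W_net = -4944 + 16902 = 11958 J (the clockwise enclosed area).

W_net ≈ 12000 J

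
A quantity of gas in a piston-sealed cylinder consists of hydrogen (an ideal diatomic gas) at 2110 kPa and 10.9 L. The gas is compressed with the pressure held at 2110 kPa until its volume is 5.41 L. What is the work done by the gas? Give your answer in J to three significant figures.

Isobaric: W = P ΔV.
W = (2110 kPa)(5.41 − 10.9 L) = (2110)(-5.49) = -11584 J.

W ≈ -11600 J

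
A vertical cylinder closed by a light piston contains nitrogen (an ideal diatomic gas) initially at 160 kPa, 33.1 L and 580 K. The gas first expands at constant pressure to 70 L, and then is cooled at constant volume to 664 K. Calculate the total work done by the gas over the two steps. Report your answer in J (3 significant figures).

W_total ≈ 5900 J

Step 1 (isobaric): W = PΔV = (160 kPa)(70 − 33.1 L) = 5904 J.
Step 2 (isochoric): W = 0 (constant volume).
W_total = 5904 + 0 = 5904 J.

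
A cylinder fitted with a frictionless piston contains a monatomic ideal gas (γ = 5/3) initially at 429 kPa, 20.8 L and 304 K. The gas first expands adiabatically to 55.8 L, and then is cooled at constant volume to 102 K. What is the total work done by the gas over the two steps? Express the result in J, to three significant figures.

Step 1 (adiabatic): W = (P₁V₁ − P₂V₂)/(γ−1) = (8923 − 4622)/0.667 = 6452 J.
Step 2 (isochoric): W = 0 (constant volume).
W_total = 6452 + 0 = 6452 J.

W_total ≈ 6450 J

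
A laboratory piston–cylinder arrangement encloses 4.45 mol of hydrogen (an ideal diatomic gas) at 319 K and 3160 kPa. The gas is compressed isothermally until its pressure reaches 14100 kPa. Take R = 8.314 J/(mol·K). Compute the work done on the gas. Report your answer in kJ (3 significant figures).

W ≈ 17.7 kJ

Isothermal process: W = nRT ln(V₂/V₁) = nRT ln(P₁/P₂).
W = (4.45)(8.314)(319) × ln(3160/14100)
  = 11802 × ln(0.2241) = 11802 × -1.496
W_by_gas = -17651 J; work on gas = −W_by = 17651 J.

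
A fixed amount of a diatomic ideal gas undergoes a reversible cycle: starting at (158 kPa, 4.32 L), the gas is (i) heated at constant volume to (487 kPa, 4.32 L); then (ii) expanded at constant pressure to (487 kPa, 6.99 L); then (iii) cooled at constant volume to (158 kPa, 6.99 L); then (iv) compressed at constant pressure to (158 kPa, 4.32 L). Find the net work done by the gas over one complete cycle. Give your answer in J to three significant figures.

Constant-volume legs do no work.
W(ii) = (487)(6.99 − 4.32) = 1300 J; W(iv) = (158)(4.32 − 6.99) = -421.9 J.
W_net = 1300 − 421.9 = 878.4 J (the clockwise enclosed area).

W_net ≈ 878 J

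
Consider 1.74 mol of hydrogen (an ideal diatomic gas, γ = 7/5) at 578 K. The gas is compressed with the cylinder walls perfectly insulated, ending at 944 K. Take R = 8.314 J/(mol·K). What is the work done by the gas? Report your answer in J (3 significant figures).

Adiabatic ⇒ Q = 0, so W_by = −ΔU = nCᵥ(T₁ − T₂).
Cᵥ = 5R/2 = 20.79 J/(mol·K).
W = (1.74)(20.79)(578 − 944) = -13237 J.

W ≈ -13200 J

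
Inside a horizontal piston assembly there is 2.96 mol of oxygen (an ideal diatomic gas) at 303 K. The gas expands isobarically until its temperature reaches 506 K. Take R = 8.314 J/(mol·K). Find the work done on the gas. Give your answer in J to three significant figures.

W ≈ -5000 J

Isobaric: W = P ΔV = nR ΔT.
W = (2.96)(8.314)(506 − 303) = 4996 J.
Work on gas = −W_by = -4996 J.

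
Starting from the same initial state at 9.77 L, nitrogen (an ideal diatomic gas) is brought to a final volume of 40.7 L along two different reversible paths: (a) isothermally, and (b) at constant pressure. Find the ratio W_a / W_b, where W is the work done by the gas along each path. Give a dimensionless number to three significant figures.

W_a / W_b ≈ 0.451

Path (a) isothermal: W = P₁V₁ ln(V₂/V₁) → W_a/(P₁V₁) = 1.427.
Path (b) isobaric: W = P₁(V₂ − V₁) → W_b/(P₁V₁) = 3.166.
W_a / W_b = 1.427 / 3.166 = 0.4507.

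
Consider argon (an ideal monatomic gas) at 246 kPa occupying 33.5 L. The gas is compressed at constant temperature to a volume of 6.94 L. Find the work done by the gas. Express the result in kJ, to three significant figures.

Isothermal: W = nRT ln(V₂/V₁) = P₁V₁ ln(V₂/V₁).
P₁V₁ = (246 kPa)(33.5 L) = 8241 J.
W = 8241 × ln(6.94/33.5) = 8241 × -1.574
W_by_gas = -12973 J.

W ≈ -13.0 kJ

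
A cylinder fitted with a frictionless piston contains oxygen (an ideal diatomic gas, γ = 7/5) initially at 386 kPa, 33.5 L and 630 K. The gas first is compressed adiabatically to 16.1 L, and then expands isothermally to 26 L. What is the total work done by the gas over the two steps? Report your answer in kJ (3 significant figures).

Step 1 (adiabatic): W = (P₁V₁ − P₂V₂)/(γ−1) = (12931 − 17335)/0.4 = -11010 J.
After step 1: P = 1077 kPa, V = 16.1 L, T = 844.6 K.
Step 2 (isothermal): W = P₁V₁ ln(V₂/V₁) = (17335) ln(26/16.1) = 8308 J.
W_total = -11010 + 8308 = -2701 J.

W_total ≈ -2.70 kJ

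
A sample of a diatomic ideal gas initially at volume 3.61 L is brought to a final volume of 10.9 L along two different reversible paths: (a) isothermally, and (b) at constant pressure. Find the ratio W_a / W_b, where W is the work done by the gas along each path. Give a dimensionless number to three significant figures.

W_a / W_b ≈ 0.547

Path (a) isothermal: W = P₁V₁ ln(V₂/V₁) → W_a/(P₁V₁) = 1.105.
Path (b) isobaric: W = P₁(V₂ − V₁) → W_b/(P₁V₁) = 2.019.
W_a / W_b = 1.105 / 2.019 = 0.5472.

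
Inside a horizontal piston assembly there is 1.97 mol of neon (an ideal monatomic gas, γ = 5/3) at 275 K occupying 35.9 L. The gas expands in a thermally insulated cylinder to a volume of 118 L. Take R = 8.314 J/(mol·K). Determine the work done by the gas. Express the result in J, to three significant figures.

Adiabatic: TV^(γ−1) = const with γ = 5/3.
T₂ = T₁ (V₁/V₂)^(γ−1) = 275 × (35.9/118)^0.667 = 275 × 0.4524 = 124.4 K.
W_by = nCᵥ(T₁ − T₂) = (1.97)(12.47)(275 − 124.4) = 3700 J.

W ≈ 3700 J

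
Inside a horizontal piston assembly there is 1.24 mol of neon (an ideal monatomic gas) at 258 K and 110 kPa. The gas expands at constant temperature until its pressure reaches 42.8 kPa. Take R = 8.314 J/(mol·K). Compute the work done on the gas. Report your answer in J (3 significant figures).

W ≈ -2510 J

Isothermal process: W = nRT ln(V₂/V₁) = nRT ln(P₁/P₂).
W = (1.24)(8.314)(258) × ln(110/42.8)
  = 2660 × ln(2.57) = 2660 × 0.9439
W_by_gas = 2511 J; work on gas = −W_by = -2511 J.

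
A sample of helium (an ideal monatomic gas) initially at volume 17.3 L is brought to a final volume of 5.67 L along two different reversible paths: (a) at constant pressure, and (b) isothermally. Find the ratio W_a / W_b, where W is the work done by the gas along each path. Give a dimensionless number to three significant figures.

W_a / W_b ≈ 0.603

Path (a) isobaric: W = P₁(V₂ − V₁) → W_a/(P₁V₁) = -0.6723.
Path (b) isothermal: W = P₁V₁ ln(V₂/V₁) → W_b/(P₁V₁) = -1.116.
W_a / W_b = -0.6723 / -1.116 = 0.6026.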